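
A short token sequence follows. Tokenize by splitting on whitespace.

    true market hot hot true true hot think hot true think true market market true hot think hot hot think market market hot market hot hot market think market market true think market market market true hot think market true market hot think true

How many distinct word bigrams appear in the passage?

15

44 tokens → 43 bigram windows in total.
Repeated bigrams (each contributes count−1 duplicates):
  hot think: 5
  market market: 5
  market hot: 4
  market true: 4
  think market: 4
  hot hot: 3
  true hot: 3
  true market: 3
  … (5 more repeated)
28 duplicate windows → 43 − 28 = 15 distinct.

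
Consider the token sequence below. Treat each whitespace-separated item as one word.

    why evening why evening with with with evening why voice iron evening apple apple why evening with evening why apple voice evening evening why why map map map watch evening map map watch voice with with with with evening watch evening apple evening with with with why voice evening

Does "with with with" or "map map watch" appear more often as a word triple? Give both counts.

"with with with" (4 vs 2)

"with with with": 4 occurrences
"map map watch": 2 occurrences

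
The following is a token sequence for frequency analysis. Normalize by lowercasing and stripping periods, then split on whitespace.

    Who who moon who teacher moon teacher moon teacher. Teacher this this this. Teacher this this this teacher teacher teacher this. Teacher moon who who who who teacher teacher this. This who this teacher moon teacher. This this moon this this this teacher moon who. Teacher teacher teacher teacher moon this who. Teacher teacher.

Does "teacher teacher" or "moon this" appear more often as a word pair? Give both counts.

"teacher teacher": 8 occurrences
"moon this": 2 occurrences

"teacher teacher" (8 vs 2)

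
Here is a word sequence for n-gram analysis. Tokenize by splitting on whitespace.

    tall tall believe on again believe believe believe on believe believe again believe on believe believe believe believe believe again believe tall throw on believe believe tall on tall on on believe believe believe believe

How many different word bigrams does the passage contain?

35 tokens → 34 bigram windows in total.
Repeated bigrams (each contributes count−1 duplicates):
  believe believe: 11
  on believe: 4
  again believe: 3
  believe on: 3
  believe again: 2
  believe tall: 2
  tall on: 2
20 duplicate windows → 34 − 20 = 14 distinct.

14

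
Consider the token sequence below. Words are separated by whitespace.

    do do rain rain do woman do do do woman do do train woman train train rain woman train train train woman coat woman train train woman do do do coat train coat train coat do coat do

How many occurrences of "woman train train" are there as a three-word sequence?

3

Scanning the 36 overlapping trigram windows for "woman train train":
  position 14–16: woman train train
  position 18–20: woman train train
  position 24–26: woman train train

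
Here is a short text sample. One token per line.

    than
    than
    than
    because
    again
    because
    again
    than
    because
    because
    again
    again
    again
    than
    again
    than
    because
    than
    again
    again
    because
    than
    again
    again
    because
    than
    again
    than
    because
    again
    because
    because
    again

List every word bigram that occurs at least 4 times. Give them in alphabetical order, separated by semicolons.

Bigram counts meeting the condition (at least 4 times):
  again again: 4
  again because: 4
  again than: 4
  because again: 5
  than again: 4
  than because: 4

again again; again because; again than; because again; than again; than because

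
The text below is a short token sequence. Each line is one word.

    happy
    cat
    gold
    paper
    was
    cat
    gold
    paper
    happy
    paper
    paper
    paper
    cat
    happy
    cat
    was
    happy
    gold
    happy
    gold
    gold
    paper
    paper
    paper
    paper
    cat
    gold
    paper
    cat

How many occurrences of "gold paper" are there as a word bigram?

4

Scanning the 28 overlapping bigram windows for "gold paper":
  position 3–4: gold paper
  position 7–8: gold paper
  position 21–22: gold paper
  position 27–28: gold paper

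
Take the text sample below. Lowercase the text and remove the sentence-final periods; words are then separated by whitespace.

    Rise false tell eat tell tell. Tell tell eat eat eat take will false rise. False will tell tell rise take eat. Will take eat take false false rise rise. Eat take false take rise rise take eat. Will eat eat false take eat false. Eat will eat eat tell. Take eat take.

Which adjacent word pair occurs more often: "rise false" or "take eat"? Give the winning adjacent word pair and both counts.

"rise false": 2 occurrences
"take eat": 5 occurrences

"take eat" (5 vs 2)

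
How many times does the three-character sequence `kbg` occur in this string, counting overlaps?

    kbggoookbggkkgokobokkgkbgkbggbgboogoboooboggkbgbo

Sliding a length-3 window over the 49 characters (47 positions):
  position 1–3: kbg
  position 8–10: kbg
  position 23–25: kbg
  position 26–28: kbg
  position 45–47: kbg

5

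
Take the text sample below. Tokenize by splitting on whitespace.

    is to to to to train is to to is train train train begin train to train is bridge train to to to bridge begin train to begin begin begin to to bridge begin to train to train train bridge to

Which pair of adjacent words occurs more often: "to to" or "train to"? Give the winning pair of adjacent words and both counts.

"to to" (7 vs 4)

"to to": 7 occurrences
"train to": 4 occurrences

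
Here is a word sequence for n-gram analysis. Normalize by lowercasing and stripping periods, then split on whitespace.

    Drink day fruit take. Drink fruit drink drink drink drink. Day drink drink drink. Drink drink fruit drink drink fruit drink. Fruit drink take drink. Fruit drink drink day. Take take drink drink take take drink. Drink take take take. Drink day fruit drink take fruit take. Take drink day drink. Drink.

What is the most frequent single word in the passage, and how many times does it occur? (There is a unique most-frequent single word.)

Unigram frequencies (highest first):
  drink: 27
  take: 12
  fruit: 8
  day: 5

"drink", 27 times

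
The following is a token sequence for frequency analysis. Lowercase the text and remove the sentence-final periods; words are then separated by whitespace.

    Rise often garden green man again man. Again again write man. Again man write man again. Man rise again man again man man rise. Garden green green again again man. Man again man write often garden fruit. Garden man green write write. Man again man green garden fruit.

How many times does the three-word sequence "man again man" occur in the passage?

Scanning the 46 overlapping trigram windows for "man again man":
  position 5–7: man again man
  position 11–13: man again man
  position 15–17: man again man
  position 20–22: man again man
  position 31–33: man again man
  position 43–45: man again man

6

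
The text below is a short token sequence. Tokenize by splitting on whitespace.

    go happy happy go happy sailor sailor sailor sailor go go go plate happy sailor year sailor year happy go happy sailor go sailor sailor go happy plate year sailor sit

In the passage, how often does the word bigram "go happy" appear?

4

Scanning the 30 overlapping bigram windows for "go happy":
  position 1–2: go happy
  position 4–5: go happy
  position 20–21: go happy
  position 26–27: go happy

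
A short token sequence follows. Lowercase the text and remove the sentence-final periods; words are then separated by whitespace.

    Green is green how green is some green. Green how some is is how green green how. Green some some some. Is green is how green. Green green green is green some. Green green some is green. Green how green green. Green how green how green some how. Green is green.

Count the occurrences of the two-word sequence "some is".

Scanning the 50 overlapping bigram windows for "some is":
  position 11–12: some is
  position 21–22: some is
  position 35–36: some is

3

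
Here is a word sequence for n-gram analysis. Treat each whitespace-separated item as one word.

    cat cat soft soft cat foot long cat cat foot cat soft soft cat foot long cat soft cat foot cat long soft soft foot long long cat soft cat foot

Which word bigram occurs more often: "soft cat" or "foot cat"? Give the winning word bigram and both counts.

"soft cat": 4 occurrences
"foot cat": 2 occurrences

"soft cat" (4 vs 2)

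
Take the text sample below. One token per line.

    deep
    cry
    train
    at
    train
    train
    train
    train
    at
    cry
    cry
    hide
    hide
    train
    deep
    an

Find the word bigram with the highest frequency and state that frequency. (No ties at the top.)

"train train", 3 times

Bigram frequencies (highest first):
  train train: 3
  train at: 2
  deep cry: 1
  cry train: 1
  at train: 1
  at cry: 1
  … (6 more, each ≤ 1)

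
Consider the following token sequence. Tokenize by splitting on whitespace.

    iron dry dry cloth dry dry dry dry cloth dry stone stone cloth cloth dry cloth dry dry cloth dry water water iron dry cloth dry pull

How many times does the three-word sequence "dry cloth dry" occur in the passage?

5

Scanning the 25 overlapping trigram windows for "dry cloth dry":
  position 3–5: dry cloth dry
  position 8–10: dry cloth dry
  position 15–17: dry cloth dry
  position 18–20: dry cloth dry
  position 24–26: dry cloth dry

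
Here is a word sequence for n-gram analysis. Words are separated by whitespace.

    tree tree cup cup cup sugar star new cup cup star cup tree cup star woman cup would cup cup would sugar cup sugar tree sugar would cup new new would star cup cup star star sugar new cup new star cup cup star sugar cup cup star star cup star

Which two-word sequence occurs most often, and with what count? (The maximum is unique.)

Bigram frequencies (highest first):
  cup cup: 7
  cup star: 6
  star cup: 4
  tree cup: 2
  cup sugar: 2
  new cup: 2
  … (21 more, each ≤ 2)

"cup cup", 7 times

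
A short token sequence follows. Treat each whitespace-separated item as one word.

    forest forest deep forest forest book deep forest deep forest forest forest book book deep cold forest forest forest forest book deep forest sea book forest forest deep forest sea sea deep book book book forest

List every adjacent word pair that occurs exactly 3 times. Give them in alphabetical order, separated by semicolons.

Bigram counts meeting the condition (exactly 3 times):
  book book: 3
  book deep: 3
  forest book: 3
  forest deep: 3

book book; book deep; forest book; forest deep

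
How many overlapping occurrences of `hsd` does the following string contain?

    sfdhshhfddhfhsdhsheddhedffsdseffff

1

Sliding a length-3 window over the 34 characters (32 positions):
  position 13–15: hsd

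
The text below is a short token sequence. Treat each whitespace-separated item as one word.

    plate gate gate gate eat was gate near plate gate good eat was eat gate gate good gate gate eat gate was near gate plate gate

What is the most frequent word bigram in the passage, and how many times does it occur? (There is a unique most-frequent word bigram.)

"gate gate", 4 times

Bigram frequencies (highest first):
  gate gate: 4
  plate gate: 3
  gate eat: 2
  eat was: 2
  gate good: 2
  eat gate: 2
  … (10 more, each ≤ 1)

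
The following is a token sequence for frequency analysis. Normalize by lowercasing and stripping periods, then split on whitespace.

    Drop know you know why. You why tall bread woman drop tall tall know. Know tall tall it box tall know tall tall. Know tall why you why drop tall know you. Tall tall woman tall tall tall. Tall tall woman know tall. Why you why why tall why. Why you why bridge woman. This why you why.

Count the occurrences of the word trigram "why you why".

Scanning the 56 overlapping trigram windows for "why you why":
  position 5–7: why you why
  position 26–28: why you why
  position 44–46: why you why
  position 50–52: why you why
  position 56–58: why you why

5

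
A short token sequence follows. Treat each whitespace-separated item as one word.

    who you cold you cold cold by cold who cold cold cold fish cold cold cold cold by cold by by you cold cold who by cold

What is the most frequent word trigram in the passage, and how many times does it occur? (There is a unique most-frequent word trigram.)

"cold cold cold", 3 times

Trigram frequencies (highest first):
  cold cold cold: 3
  you cold cold: 2
  cold cold by: 2
  cold by cold: 2
  who you cold: 1
  you cold you: 1
  … (14 more, each ≤ 1)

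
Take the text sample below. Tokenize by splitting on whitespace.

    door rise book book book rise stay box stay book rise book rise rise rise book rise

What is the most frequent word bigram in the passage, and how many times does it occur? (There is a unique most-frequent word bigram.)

Bigram frequencies (highest first):
  book rise: 4
  rise book: 3
  book book: 2
  rise rise: 2
  door rise: 1
  rise stay: 1
  … (3 more, each ≤ 1)

"book rise", 4 times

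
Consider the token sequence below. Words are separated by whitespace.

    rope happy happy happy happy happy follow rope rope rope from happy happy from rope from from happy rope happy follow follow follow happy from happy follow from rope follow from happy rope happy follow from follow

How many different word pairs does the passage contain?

37 tokens → 36 bigram windows in total.
Repeated bigrams (each contributes count−1 duplicates):
  happy happy: 5
  from happy: 4
  happy follow: 4
  follow from: 3
  rope happy: 3
  follow follow: 2
  from rope: 2
  happy from: 2
  … (3 more repeated)
20 duplicate windows → 36 − 20 = 16 distinct.

16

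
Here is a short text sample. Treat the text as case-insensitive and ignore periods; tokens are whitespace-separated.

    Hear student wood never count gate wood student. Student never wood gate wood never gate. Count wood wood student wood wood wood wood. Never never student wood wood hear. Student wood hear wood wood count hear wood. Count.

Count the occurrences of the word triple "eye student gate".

Scanning the 36 overlapping trigram windows for "eye student gate":
  (none found)

0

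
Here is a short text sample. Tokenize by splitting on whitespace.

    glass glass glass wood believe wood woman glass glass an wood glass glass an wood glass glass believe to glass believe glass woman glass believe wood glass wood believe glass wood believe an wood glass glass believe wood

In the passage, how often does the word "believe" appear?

7

Scanning the 38 tokens for "believe":
  position 5: believe
  position 18: believe
  position 21: believe
  position 25: believe
  position 29: believe
  position 32: believe
  position 37: believe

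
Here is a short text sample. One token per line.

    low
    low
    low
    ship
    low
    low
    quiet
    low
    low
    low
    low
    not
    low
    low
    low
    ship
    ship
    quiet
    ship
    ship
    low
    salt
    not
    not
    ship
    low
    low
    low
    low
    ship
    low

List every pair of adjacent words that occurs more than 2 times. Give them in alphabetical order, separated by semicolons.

Bigram counts meeting the condition (more than 2 times):
  low low: 11
  low ship: 3
  ship low: 4

low low; low ship; ship low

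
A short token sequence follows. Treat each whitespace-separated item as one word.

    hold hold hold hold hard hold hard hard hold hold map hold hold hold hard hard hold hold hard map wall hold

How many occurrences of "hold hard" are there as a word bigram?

4

Scanning the 21 overlapping bigram windows for "hold hard":
  position 4–5: hold hard
  position 6–7: hold hard
  position 14–15: hold hard
  position 18–19: hold hard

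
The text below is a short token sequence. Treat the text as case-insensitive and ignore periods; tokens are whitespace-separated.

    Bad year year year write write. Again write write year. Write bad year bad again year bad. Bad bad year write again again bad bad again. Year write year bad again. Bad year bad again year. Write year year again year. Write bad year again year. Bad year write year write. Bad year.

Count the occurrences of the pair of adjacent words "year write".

8

Scanning the 52 overlapping bigram windows for "year write":
  position 4–5: year write
  position 10–11: year write
  position 20–21: year write
  position 27–28: year write
  position 36–37: year write
  position 41–42: year write
  position 48–49: year write
  position 50–51: year write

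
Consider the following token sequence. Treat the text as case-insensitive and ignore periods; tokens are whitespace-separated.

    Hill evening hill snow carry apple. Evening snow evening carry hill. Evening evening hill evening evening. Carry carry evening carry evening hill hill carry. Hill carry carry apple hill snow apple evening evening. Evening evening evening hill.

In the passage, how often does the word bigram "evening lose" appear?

Scanning the 36 overlapping bigram windows for "evening lose":
  (none found)

0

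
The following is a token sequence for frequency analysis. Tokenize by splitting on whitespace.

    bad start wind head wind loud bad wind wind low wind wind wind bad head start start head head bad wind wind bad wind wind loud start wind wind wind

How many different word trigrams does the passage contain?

24

30 tokens → 28 trigram windows in total.
Repeated trigrams (each contributes count−1 duplicates):
  bad wind wind: 3
  wind wind bad: 2
  wind wind wind: 2
4 duplicate windows → 28 − 4 = 24 distinct.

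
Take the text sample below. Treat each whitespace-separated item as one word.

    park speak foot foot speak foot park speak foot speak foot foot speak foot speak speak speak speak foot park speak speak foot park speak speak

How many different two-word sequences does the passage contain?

26 tokens → 25 bigram windows in total.
Repeated bigrams (each contributes count−1 duplicates):
  speak foot: 7
  speak speak: 5
  foot speak: 4
  park speak: 4
  foot park: 3
  foot foot: 2
19 duplicate windows → 25 − 19 = 6 distinct.

6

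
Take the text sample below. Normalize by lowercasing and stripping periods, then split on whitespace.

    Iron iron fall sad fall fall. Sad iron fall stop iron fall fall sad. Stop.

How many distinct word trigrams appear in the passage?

12

15 tokens → 13 trigram windows in total.
Repeated trigrams (each contributes count−1 duplicates):
  fall fall sad: 2
1 duplicate windows → 13 − 1 = 12 distinct.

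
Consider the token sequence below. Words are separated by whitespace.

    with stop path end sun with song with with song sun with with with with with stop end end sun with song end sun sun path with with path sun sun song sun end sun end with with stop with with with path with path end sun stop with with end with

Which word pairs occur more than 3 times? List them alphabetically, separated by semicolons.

end sun; with with

Bigram counts meeting the condition (more than 3 times):
  end sun: 5
  with with: 10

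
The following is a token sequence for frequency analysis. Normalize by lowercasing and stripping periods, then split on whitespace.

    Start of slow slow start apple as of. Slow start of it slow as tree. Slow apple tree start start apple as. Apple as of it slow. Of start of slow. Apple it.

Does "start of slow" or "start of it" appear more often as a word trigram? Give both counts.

"start of slow": 2 occurrences
"start of it": 1 occurrence

"start of slow" (2 vs 1)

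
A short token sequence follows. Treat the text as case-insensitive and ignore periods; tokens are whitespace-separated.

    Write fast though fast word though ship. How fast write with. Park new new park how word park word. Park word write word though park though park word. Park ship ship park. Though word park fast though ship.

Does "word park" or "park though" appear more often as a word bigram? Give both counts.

"word park" (4 vs 2)

"word park": 4 occurrences
"park though": 2 occurrences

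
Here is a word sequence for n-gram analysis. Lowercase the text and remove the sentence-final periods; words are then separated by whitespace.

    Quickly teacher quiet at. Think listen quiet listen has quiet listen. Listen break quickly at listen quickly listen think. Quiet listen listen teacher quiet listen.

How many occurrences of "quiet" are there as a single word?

Scanning the 25 tokens for "quiet":
  position 3: quiet
  position 7: quiet
  position 10: quiet
  position 20: quiet
  position 24: quiet

5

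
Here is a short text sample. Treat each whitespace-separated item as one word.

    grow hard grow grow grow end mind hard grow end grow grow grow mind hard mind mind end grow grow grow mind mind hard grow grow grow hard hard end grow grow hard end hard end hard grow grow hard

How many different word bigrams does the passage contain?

40 tokens → 39 bigram windows in total.
Repeated bigrams (each contributes count−1 duplicates):
  grow grow: 10
  grow hard: 4
  hard grow: 4
  end grow: 3
  hard end: 3
  mind hard: 3
  end hard: 2
  grow end: 2
  … (2 more repeated)
25 duplicate windows → 39 − 25 = 14 distinct.

14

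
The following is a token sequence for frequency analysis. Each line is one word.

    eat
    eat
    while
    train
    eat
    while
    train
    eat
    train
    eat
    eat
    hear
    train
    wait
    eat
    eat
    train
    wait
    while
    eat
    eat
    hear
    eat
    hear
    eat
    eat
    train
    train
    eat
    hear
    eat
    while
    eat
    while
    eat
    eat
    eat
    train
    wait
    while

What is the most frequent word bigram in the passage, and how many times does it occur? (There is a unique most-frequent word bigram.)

Bigram frequencies (highest first):
  eat eat: 7
  eat while: 4
  train eat: 4
  eat train: 4
  eat hear: 4
  train wait: 3
  … (7 more, each ≤ 3)

"eat eat", 7 times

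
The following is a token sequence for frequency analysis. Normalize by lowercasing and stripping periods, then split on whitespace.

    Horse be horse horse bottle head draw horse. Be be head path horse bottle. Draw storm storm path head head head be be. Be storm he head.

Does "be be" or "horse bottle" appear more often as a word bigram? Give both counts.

"be be": 3 occurrences
"horse bottle": 2 occurrences

"be be" (3 vs 2)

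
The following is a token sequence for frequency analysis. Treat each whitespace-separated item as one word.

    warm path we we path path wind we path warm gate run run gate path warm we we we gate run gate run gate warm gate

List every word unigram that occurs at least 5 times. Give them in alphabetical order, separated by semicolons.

gate; path; we

Unigram counts meeting the condition (at least 5 times):
  gate: 6
  path: 5
  we: 6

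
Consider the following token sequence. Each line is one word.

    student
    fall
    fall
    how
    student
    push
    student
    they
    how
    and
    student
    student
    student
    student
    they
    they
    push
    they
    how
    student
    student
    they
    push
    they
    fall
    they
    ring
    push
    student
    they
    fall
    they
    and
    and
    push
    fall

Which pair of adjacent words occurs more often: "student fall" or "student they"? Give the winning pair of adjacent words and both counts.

"student they" (4 vs 1)

"student fall": 1 occurrence
"student they": 4 occurrences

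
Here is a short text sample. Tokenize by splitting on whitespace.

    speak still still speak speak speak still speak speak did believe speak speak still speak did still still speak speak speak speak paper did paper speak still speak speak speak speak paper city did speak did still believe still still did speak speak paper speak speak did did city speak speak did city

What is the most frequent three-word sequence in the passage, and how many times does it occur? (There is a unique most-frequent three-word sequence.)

Trigram frequencies (highest first):
  speak speak speak: 5
  still speak speak: 4
  speak still speak: 3
  speak speak did: 3
  speak speak paper: 3
  still still speak: 2
  … (29 more, each ≤ 2)

"speak speak speak", 5 times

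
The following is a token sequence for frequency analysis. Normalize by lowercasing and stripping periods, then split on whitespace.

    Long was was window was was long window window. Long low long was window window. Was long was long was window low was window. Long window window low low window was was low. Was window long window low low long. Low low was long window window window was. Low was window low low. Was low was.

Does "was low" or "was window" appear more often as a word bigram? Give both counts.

"was window" (6 vs 3)

"was low": 3 occurrences
"was window": 6 occurrences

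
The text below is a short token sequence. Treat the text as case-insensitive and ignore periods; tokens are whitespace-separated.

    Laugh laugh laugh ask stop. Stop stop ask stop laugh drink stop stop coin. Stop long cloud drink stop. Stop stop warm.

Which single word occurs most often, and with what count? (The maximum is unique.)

Unigram frequencies (highest first):
  stop: 10
  laugh: 4
  ask: 2
  drink: 2
  coin: 1
  long: 1
  … (2 more, each ≤ 1)

"stop", 10 times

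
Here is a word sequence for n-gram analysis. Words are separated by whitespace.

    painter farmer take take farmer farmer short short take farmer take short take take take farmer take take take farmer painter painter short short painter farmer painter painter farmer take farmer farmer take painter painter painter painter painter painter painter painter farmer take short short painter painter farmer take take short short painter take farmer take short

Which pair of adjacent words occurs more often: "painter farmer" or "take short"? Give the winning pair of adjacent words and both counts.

"painter farmer" (5 vs 4)

"painter farmer": 5 occurrences
"take short": 4 occurrences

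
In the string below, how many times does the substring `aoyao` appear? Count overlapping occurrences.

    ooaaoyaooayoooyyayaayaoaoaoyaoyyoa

Sliding a length-5 window over the 34 characters (30 positions):
  position 4–8: aoyao
  position 26–30: aoyao

2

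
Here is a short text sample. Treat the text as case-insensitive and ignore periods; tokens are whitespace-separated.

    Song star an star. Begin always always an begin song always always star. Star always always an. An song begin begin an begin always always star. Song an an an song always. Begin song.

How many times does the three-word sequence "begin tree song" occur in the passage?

0

Scanning the 32 overlapping trigram windows for "begin tree song":
  (none found)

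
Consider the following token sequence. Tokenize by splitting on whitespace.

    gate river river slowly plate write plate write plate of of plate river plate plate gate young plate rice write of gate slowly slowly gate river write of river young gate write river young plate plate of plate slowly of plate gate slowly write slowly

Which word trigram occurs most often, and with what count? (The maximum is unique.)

Trigram frequencies (highest first):
  plate write plate: 2
  gate river river: 1
  river river slowly: 1
  river slowly plate: 1
  slowly plate write: 1
  write plate write: 1
  … (36 more, each ≤ 1)

"plate write plate", 2 times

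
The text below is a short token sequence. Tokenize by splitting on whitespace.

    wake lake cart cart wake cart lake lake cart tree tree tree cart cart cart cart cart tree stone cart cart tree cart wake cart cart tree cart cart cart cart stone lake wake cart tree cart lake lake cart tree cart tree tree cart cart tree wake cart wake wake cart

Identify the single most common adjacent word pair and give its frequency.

Bigram frequencies (highest first):
  cart cart: 11
  cart tree: 8
  tree cart: 6
  wake cart: 5
  lake cart: 3
  cart wake: 3
  … (11 more, each ≤ 3)

"cart cart", 11 times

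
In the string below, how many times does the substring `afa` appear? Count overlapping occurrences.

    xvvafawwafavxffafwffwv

Sliding a length-3 window over the 22 characters (20 positions):
  position 4–6: afa
  position 9–11: afa

2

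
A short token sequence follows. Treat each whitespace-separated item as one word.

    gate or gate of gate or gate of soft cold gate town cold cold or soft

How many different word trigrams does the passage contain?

12

16 tokens → 14 trigram windows in total.
Repeated trigrams (each contributes count−1 duplicates):
  gate or gate: 2
  or gate of: 2
2 duplicate windows → 14 − 2 = 12 distinct.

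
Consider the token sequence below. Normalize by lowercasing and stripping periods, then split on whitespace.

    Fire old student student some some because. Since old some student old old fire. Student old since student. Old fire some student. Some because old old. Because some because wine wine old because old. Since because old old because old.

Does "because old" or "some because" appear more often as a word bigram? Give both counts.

"because old" (4 vs 3)

"because old": 4 occurrences
"some because": 3 occurrences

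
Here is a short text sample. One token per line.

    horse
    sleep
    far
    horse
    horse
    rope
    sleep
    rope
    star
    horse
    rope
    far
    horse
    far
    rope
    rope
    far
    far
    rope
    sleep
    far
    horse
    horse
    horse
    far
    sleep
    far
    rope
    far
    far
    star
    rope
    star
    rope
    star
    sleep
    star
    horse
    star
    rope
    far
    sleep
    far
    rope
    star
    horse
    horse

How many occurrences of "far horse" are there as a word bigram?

Scanning the 46 overlapping bigram windows for "far horse":
  position 3–4: far horse
  position 12–13: far horse
  position 21–22: far horse

3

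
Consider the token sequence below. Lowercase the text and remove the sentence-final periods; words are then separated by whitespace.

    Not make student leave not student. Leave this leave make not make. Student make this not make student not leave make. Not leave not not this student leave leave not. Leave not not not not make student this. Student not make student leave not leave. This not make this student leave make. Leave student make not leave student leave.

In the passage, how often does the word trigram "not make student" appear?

Scanning the 57 overlapping trigram windows for "not make student":
  position 1–3: not make student
  position 11–13: not make student
  position 16–18: not make student
  position 35–37: not make student
  position 40–42: not make student

5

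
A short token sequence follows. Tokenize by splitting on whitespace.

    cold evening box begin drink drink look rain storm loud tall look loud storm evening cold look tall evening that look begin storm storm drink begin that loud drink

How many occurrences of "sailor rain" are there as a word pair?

Scanning the 28 overlapping bigram windows for "sailor rain":
  (none found)

0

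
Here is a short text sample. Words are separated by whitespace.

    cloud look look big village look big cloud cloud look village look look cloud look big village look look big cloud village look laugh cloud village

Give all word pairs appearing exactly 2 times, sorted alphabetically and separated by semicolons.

big cloud; big village; cloud village

Bigram counts meeting the condition (exactly 2 times):
  big cloud: 2
  big village: 2
  cloud village: 2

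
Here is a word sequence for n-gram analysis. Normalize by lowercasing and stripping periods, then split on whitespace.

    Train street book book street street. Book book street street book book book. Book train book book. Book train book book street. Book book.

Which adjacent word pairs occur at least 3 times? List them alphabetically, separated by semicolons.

Bigram counts meeting the condition (at least 3 times):
  book book: 9
  book street: 3
  street book: 4

book book; book street; street book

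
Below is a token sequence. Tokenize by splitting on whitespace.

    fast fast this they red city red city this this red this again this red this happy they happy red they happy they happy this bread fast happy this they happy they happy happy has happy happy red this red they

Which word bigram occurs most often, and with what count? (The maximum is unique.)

"they happy", 5 times

Bigram frequencies (highest first):
  they happy: 5
  this red: 3
  red this: 3
  happy they: 3
  this they: 2
  red city: 2
  … (18 more, each ≤ 2)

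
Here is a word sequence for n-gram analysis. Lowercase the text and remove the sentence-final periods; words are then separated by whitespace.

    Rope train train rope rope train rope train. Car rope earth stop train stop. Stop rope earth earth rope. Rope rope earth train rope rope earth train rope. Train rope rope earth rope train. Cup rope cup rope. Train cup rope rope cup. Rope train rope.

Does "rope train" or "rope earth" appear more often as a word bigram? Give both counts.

"rope train": 7 occurrences
"rope earth": 5 occurrences

"rope train" (7 vs 5)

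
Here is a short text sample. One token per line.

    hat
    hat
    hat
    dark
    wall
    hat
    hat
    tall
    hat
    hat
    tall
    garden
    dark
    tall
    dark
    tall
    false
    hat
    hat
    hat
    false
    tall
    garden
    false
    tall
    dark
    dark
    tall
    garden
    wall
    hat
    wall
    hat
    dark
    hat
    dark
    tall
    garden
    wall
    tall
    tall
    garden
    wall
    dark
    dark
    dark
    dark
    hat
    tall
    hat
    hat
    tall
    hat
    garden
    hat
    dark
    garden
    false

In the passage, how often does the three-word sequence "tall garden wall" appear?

3

Scanning the 56 overlapping trigram windows for "tall garden wall":
  position 28–30: tall garden wall
  position 37–39: tall garden wall
  position 41–43: tall garden wall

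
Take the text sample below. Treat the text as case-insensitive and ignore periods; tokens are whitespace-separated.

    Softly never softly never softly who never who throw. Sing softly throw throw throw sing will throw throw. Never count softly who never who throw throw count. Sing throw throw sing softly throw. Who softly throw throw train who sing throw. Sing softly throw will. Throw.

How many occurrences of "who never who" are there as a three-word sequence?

2

Scanning the 44 overlapping trigram windows for "who never who":
  position 6–8: who never who
  position 22–24: who never who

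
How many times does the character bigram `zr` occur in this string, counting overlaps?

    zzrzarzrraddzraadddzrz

4

Sliding a length-2 window over the 22 characters (21 positions):
  position 2–3: zr
  position 7–8: zr
  position 13–14: zr
  position 20–21: zr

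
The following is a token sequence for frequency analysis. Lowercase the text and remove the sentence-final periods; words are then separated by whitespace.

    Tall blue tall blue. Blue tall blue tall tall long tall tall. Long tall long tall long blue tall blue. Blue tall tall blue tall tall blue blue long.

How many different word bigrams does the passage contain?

8

29 tokens → 28 bigram windows in total.
Repeated bigrams (each contributes count−1 duplicates):
  blue tall: 6
  tall blue: 6
  tall long: 4
  tall tall: 4
  blue blue: 3
  long tall: 3
20 duplicate windows → 28 − 20 = 8 distinct.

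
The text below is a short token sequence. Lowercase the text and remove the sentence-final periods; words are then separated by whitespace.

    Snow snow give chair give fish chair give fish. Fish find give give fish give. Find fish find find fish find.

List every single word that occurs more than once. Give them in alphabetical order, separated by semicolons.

chair; find; fish; give; snow

Unigram counts meeting the condition (more than once):
  chair: 2
  find: 5
  fish: 6
  give: 6
  snow: 2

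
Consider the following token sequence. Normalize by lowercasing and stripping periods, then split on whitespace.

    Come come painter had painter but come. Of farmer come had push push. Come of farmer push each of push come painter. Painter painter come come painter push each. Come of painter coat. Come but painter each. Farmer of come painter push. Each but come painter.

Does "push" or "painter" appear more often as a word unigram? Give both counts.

"painter" (10 vs 6)

"push": 6 occurrences
"painter": 10 occurrences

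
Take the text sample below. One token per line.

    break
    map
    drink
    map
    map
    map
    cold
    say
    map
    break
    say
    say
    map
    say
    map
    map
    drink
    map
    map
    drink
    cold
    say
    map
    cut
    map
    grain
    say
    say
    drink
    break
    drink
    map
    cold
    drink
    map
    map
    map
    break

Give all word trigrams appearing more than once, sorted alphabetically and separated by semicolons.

Trigram counts meeting the condition (more than once):
  cold say map: 2
  drink map map: 3
  map drink map: 2
  map map drink: 2
  map map map: 2

cold say map; drink map map; map drink map; map map drink; map map map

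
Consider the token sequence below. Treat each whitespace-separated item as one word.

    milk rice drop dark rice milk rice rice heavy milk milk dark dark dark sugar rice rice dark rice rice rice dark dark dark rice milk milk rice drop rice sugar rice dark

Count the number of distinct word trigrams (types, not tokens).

33 tokens → 31 trigram windows in total.
Repeated trigrams (each contributes count−1 duplicates):
  dark dark dark: 2
  dark rice milk: 2
  milk rice drop: 2
  rice rice dark: 2
4 duplicate windows → 31 − 4 = 27 distinct.

27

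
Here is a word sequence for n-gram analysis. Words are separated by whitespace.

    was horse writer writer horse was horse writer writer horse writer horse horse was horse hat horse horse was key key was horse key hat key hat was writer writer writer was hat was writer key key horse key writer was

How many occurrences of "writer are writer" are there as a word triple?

Scanning the 39 overlapping trigram windows for "writer are writer":
  (none found)

0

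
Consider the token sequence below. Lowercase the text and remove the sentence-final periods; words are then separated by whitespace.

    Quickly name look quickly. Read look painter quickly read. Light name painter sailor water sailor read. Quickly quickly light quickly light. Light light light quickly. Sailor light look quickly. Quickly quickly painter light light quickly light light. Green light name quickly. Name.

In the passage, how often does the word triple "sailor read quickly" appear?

1

Scanning the 40 overlapping trigram windows for "sailor read quickly":
  position 15–17: sailor read quickly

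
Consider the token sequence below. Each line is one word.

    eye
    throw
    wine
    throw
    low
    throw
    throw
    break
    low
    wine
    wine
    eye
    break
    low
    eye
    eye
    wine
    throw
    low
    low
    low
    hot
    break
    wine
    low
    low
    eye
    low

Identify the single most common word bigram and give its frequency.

Bigram frequencies (highest first):
  low low: 3
  wine throw: 2
  throw low: 2
  break low: 2
  low eye: 2
  eye throw: 1
  … (15 more, each ≤ 1)

"low low", 3 times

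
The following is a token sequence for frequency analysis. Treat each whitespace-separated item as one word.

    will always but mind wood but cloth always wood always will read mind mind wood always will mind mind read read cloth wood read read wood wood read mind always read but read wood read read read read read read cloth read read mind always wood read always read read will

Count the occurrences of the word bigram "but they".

Scanning the 50 overlapping bigram windows for "but they":
  (none found)

0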